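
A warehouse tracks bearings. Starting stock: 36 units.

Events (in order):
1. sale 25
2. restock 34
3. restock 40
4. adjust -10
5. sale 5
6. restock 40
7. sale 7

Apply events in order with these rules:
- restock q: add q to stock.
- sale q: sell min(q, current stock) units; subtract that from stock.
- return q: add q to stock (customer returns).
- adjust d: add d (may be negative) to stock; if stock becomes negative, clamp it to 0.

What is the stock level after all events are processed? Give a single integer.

Processing events:
Start: stock = 36
  Event 1 (sale 25): sell min(25,36)=25. stock: 36 - 25 = 11. total_sold = 25
  Event 2 (restock 34): 11 + 34 = 45
  Event 3 (restock 40): 45 + 40 = 85
  Event 4 (adjust -10): 85 + -10 = 75
  Event 5 (sale 5): sell min(5,75)=5. stock: 75 - 5 = 70. total_sold = 30
  Event 6 (restock 40): 70 + 40 = 110
  Event 7 (sale 7): sell min(7,110)=7. stock: 110 - 7 = 103. total_sold = 37
Final: stock = 103, total_sold = 37

Answer: 103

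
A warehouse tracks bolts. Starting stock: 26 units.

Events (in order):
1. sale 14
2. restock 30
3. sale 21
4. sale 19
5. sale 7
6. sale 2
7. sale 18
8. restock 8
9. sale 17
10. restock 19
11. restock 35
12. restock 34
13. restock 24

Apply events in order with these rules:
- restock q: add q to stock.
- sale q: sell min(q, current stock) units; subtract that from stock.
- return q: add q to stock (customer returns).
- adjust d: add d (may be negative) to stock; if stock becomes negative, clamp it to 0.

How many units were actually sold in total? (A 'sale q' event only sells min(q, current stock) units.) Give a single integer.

Answer: 64

Derivation:
Processing events:
Start: stock = 26
  Event 1 (sale 14): sell min(14,26)=14. stock: 26 - 14 = 12. total_sold = 14
  Event 2 (restock 30): 12 + 30 = 42
  Event 3 (sale 21): sell min(21,42)=21. stock: 42 - 21 = 21. total_sold = 35
  Event 4 (sale 19): sell min(19,21)=19. stock: 21 - 19 = 2. total_sold = 54
  Event 5 (sale 7): sell min(7,2)=2. stock: 2 - 2 = 0. total_sold = 56
  Event 6 (sale 2): sell min(2,0)=0. stock: 0 - 0 = 0. total_sold = 56
  Event 7 (sale 18): sell min(18,0)=0. stock: 0 - 0 = 0. total_sold = 56
  Event 8 (restock 8): 0 + 8 = 8
  Event 9 (sale 17): sell min(17,8)=8. stock: 8 - 8 = 0. total_sold = 64
  Event 10 (restock 19): 0 + 19 = 19
  Event 11 (restock 35): 19 + 35 = 54
  Event 12 (restock 34): 54 + 34 = 88
  Event 13 (restock 24): 88 + 24 = 112
Final: stock = 112, total_sold = 64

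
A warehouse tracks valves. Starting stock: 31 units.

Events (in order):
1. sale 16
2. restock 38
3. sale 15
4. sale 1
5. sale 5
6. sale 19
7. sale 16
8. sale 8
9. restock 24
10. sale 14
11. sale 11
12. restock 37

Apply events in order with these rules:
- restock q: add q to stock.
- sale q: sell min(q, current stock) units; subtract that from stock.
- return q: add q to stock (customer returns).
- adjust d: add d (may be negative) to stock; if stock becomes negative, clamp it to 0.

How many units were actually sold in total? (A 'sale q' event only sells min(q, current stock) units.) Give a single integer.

Answer: 93

Derivation:
Processing events:
Start: stock = 31
  Event 1 (sale 16): sell min(16,31)=16. stock: 31 - 16 = 15. total_sold = 16
  Event 2 (restock 38): 15 + 38 = 53
  Event 3 (sale 15): sell min(15,53)=15. stock: 53 - 15 = 38. total_sold = 31
  Event 4 (sale 1): sell min(1,38)=1. stock: 38 - 1 = 37. total_sold = 32
  Event 5 (sale 5): sell min(5,37)=5. stock: 37 - 5 = 32. total_sold = 37
  Event 6 (sale 19): sell min(19,32)=19. stock: 32 - 19 = 13. total_sold = 56
  Event 7 (sale 16): sell min(16,13)=13. stock: 13 - 13 = 0. total_sold = 69
  Event 8 (sale 8): sell min(8,0)=0. stock: 0 - 0 = 0. total_sold = 69
  Event 9 (restock 24): 0 + 24 = 24
  Event 10 (sale 14): sell min(14,24)=14. stock: 24 - 14 = 10. total_sold = 83
  Event 11 (sale 11): sell min(11,10)=10. stock: 10 - 10 = 0. total_sold = 93
  Event 12 (restock 37): 0 + 37 = 37
Final: stock = 37, total_sold = 93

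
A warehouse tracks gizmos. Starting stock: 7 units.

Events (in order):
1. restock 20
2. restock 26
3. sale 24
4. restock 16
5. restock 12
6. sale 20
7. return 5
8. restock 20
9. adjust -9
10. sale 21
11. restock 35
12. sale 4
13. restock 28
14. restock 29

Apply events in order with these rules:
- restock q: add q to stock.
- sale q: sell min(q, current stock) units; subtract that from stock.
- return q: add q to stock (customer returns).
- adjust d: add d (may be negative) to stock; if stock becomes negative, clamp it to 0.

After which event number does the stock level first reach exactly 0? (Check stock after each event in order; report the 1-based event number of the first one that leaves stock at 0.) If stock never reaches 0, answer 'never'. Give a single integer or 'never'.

Processing events:
Start: stock = 7
  Event 1 (restock 20): 7 + 20 = 27
  Event 2 (restock 26): 27 + 26 = 53
  Event 3 (sale 24): sell min(24,53)=24. stock: 53 - 24 = 29. total_sold = 24
  Event 4 (restock 16): 29 + 16 = 45
  Event 5 (restock 12): 45 + 12 = 57
  Event 6 (sale 20): sell min(20,57)=20. stock: 57 - 20 = 37. total_sold = 44
  Event 7 (return 5): 37 + 5 = 42
  Event 8 (restock 20): 42 + 20 = 62
  Event 9 (adjust -9): 62 + -9 = 53
  Event 10 (sale 21): sell min(21,53)=21. stock: 53 - 21 = 32. total_sold = 65
  Event 11 (restock 35): 32 + 35 = 67
  Event 12 (sale 4): sell min(4,67)=4. stock: 67 - 4 = 63. total_sold = 69
  Event 13 (restock 28): 63 + 28 = 91
  Event 14 (restock 29): 91 + 29 = 120
Final: stock = 120, total_sold = 69

Stock never reaches 0.

Answer: never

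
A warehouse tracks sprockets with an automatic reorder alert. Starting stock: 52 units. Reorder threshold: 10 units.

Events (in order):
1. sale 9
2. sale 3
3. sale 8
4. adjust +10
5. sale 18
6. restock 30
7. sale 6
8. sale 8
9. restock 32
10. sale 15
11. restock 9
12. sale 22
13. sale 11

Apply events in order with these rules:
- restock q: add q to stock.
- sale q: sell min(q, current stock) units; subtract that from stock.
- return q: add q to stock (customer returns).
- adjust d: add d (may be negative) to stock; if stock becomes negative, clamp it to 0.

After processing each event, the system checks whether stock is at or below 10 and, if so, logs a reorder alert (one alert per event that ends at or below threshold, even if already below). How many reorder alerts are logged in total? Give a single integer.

Processing events:
Start: stock = 52
  Event 1 (sale 9): sell min(9,52)=9. stock: 52 - 9 = 43. total_sold = 9
  Event 2 (sale 3): sell min(3,43)=3. stock: 43 - 3 = 40. total_sold = 12
  Event 3 (sale 8): sell min(8,40)=8. stock: 40 - 8 = 32. total_sold = 20
  Event 4 (adjust +10): 32 + 10 = 42
  Event 5 (sale 18): sell min(18,42)=18. stock: 42 - 18 = 24. total_sold = 38
  Event 6 (restock 30): 24 + 30 = 54
  Event 7 (sale 6): sell min(6,54)=6. stock: 54 - 6 = 48. total_sold = 44
  Event 8 (sale 8): sell min(8,48)=8. stock: 48 - 8 = 40. total_sold = 52
  Event 9 (restock 32): 40 + 32 = 72
  Event 10 (sale 15): sell min(15,72)=15. stock: 72 - 15 = 57. total_sold = 67
  Event 11 (restock 9): 57 + 9 = 66
  Event 12 (sale 22): sell min(22,66)=22. stock: 66 - 22 = 44. total_sold = 89
  Event 13 (sale 11): sell min(11,44)=11. stock: 44 - 11 = 33. total_sold = 100
Final: stock = 33, total_sold = 100

Checking against threshold 10:
  After event 1: stock=43 > 10
  After event 2: stock=40 > 10
  After event 3: stock=32 > 10
  After event 4: stock=42 > 10
  After event 5: stock=24 > 10
  After event 6: stock=54 > 10
  After event 7: stock=48 > 10
  After event 8: stock=40 > 10
  After event 9: stock=72 > 10
  After event 10: stock=57 > 10
  After event 11: stock=66 > 10
  After event 12: stock=44 > 10
  After event 13: stock=33 > 10
Alert events: []. Count = 0

Answer: 0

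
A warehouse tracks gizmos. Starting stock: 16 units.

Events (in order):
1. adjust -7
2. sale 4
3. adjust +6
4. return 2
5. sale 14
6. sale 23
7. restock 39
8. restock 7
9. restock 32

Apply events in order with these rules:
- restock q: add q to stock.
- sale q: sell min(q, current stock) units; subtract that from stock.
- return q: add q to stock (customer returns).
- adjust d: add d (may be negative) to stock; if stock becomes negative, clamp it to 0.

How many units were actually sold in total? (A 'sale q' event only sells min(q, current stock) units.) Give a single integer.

Answer: 17

Derivation:
Processing events:
Start: stock = 16
  Event 1 (adjust -7): 16 + -7 = 9
  Event 2 (sale 4): sell min(4,9)=4. stock: 9 - 4 = 5. total_sold = 4
  Event 3 (adjust +6): 5 + 6 = 11
  Event 4 (return 2): 11 + 2 = 13
  Event 5 (sale 14): sell min(14,13)=13. stock: 13 - 13 = 0. total_sold = 17
  Event 6 (sale 23): sell min(23,0)=0. stock: 0 - 0 = 0. total_sold = 17
  Event 7 (restock 39): 0 + 39 = 39
  Event 8 (restock 7): 39 + 7 = 46
  Event 9 (restock 32): 46 + 32 = 78
Final: stock = 78, total_sold = 17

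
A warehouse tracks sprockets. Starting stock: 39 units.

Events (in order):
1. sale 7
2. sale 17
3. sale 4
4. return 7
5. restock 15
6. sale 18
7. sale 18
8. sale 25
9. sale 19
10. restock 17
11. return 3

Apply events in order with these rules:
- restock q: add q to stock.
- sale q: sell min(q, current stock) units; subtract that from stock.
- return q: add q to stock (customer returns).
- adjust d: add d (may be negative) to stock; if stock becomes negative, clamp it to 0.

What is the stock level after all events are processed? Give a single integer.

Processing events:
Start: stock = 39
  Event 1 (sale 7): sell min(7,39)=7. stock: 39 - 7 = 32. total_sold = 7
  Event 2 (sale 17): sell min(17,32)=17. stock: 32 - 17 = 15. total_sold = 24
  Event 3 (sale 4): sell min(4,15)=4. stock: 15 - 4 = 11. total_sold = 28
  Event 4 (return 7): 11 + 7 = 18
  Event 5 (restock 15): 18 + 15 = 33
  Event 6 (sale 18): sell min(18,33)=18. stock: 33 - 18 = 15. total_sold = 46
  Event 7 (sale 18): sell min(18,15)=15. stock: 15 - 15 = 0. total_sold = 61
  Event 8 (sale 25): sell min(25,0)=0. stock: 0 - 0 = 0. total_sold = 61
  Event 9 (sale 19): sell min(19,0)=0. stock: 0 - 0 = 0. total_sold = 61
  Event 10 (restock 17): 0 + 17 = 17
  Event 11 (return 3): 17 + 3 = 20
Final: stock = 20, total_sold = 61

Answer: 20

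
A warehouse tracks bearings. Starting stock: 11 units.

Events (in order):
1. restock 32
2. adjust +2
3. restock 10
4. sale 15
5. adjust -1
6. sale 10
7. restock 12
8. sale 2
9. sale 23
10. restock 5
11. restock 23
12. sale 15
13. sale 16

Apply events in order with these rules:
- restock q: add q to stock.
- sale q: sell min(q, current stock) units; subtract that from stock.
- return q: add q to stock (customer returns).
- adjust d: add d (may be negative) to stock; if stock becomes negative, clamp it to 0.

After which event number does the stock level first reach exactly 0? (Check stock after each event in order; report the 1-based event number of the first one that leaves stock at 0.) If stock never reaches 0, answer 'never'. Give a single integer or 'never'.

Answer: never

Derivation:
Processing events:
Start: stock = 11
  Event 1 (restock 32): 11 + 32 = 43
  Event 2 (adjust +2): 43 + 2 = 45
  Event 3 (restock 10): 45 + 10 = 55
  Event 4 (sale 15): sell min(15,55)=15. stock: 55 - 15 = 40. total_sold = 15
  Event 5 (adjust -1): 40 + -1 = 39
  Event 6 (sale 10): sell min(10,39)=10. stock: 39 - 10 = 29. total_sold = 25
  Event 7 (restock 12): 29 + 12 = 41
  Event 8 (sale 2): sell min(2,41)=2. stock: 41 - 2 = 39. total_sold = 27
  Event 9 (sale 23): sell min(23,39)=23. stock: 39 - 23 = 16. total_sold = 50
  Event 10 (restock 5): 16 + 5 = 21
  Event 11 (restock 23): 21 + 23 = 44
  Event 12 (sale 15): sell min(15,44)=15. stock: 44 - 15 = 29. total_sold = 65
  Event 13 (sale 16): sell min(16,29)=16. stock: 29 - 16 = 13. total_sold = 81
Final: stock = 13, total_sold = 81

Stock never reaches 0.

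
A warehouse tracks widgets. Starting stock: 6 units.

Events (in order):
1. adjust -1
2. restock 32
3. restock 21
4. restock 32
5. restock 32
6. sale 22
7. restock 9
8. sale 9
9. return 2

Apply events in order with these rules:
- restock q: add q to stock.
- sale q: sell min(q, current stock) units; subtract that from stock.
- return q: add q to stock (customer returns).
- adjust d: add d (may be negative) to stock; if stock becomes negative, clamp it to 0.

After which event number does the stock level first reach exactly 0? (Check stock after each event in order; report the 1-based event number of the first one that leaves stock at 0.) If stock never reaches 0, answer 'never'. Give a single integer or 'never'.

Processing events:
Start: stock = 6
  Event 1 (adjust -1): 6 + -1 = 5
  Event 2 (restock 32): 5 + 32 = 37
  Event 3 (restock 21): 37 + 21 = 58
  Event 4 (restock 32): 58 + 32 = 90
  Event 5 (restock 32): 90 + 32 = 122
  Event 6 (sale 22): sell min(22,122)=22. stock: 122 - 22 = 100. total_sold = 22
  Event 7 (restock 9): 100 + 9 = 109
  Event 8 (sale 9): sell min(9,109)=9. stock: 109 - 9 = 100. total_sold = 31
  Event 9 (return 2): 100 + 2 = 102
Final: stock = 102, total_sold = 31

Stock never reaches 0.

Answer: never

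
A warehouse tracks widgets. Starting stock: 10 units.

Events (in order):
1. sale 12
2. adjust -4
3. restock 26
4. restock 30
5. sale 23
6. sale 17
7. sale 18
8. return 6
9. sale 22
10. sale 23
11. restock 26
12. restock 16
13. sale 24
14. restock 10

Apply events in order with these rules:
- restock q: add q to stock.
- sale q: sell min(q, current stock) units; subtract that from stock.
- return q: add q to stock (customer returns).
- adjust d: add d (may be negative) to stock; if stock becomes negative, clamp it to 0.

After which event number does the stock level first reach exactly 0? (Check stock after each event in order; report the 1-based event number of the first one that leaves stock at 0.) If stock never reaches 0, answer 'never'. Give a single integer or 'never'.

Processing events:
Start: stock = 10
  Event 1 (sale 12): sell min(12,10)=10. stock: 10 - 10 = 0. total_sold = 10
  Event 2 (adjust -4): 0 + -4 = 0 (clamped to 0)
  Event 3 (restock 26): 0 + 26 = 26
  Event 4 (restock 30): 26 + 30 = 56
  Event 5 (sale 23): sell min(23,56)=23. stock: 56 - 23 = 33. total_sold = 33
  Event 6 (sale 17): sell min(17,33)=17. stock: 33 - 17 = 16. total_sold = 50
  Event 7 (sale 18): sell min(18,16)=16. stock: 16 - 16 = 0. total_sold = 66
  Event 8 (return 6): 0 + 6 = 6
  Event 9 (sale 22): sell min(22,6)=6. stock: 6 - 6 = 0. total_sold = 72
  Event 10 (sale 23): sell min(23,0)=0. stock: 0 - 0 = 0. total_sold = 72
  Event 11 (restock 26): 0 + 26 = 26
  Event 12 (restock 16): 26 + 16 = 42
  Event 13 (sale 24): sell min(24,42)=24. stock: 42 - 24 = 18. total_sold = 96
  Event 14 (restock 10): 18 + 10 = 28
Final: stock = 28, total_sold = 96

First zero at event 1.

Answer: 1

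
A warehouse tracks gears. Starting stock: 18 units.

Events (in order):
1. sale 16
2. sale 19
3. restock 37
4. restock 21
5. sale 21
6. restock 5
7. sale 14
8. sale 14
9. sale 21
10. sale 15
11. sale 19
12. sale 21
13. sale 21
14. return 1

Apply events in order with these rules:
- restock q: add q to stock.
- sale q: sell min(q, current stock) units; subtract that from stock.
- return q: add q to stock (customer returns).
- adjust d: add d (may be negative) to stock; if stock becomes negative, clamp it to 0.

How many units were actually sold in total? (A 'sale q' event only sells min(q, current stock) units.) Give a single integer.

Processing events:
Start: stock = 18
  Event 1 (sale 16): sell min(16,18)=16. stock: 18 - 16 = 2. total_sold = 16
  Event 2 (sale 19): sell min(19,2)=2. stock: 2 - 2 = 0. total_sold = 18
  Event 3 (restock 37): 0 + 37 = 37
  Event 4 (restock 21): 37 + 21 = 58
  Event 5 (sale 21): sell min(21,58)=21. stock: 58 - 21 = 37. total_sold = 39
  Event 6 (restock 5): 37 + 5 = 42
  Event 7 (sale 14): sell min(14,42)=14. stock: 42 - 14 = 28. total_sold = 53
  Event 8 (sale 14): sell min(14,28)=14. stock: 28 - 14 = 14. total_sold = 67
  Event 9 (sale 21): sell min(21,14)=14. stock: 14 - 14 = 0. total_sold = 81
  Event 10 (sale 15): sell min(15,0)=0. stock: 0 - 0 = 0. total_sold = 81
  Event 11 (sale 19): sell min(19,0)=0. stock: 0 - 0 = 0. total_sold = 81
  Event 12 (sale 21): sell min(21,0)=0. stock: 0 - 0 = 0. total_sold = 81
  Event 13 (sale 21): sell min(21,0)=0. stock: 0 - 0 = 0. total_sold = 81
  Event 14 (return 1): 0 + 1 = 1
Final: stock = 1, total_sold = 81

Answer: 81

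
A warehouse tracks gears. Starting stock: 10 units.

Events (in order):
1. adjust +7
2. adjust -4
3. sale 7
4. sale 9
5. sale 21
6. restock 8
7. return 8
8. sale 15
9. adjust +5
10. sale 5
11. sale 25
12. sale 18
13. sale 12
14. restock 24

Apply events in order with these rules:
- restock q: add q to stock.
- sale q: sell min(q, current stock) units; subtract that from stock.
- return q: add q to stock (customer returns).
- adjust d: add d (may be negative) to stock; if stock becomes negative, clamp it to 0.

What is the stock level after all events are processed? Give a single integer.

Processing events:
Start: stock = 10
  Event 1 (adjust +7): 10 + 7 = 17
  Event 2 (adjust -4): 17 + -4 = 13
  Event 3 (sale 7): sell min(7,13)=7. stock: 13 - 7 = 6. total_sold = 7
  Event 4 (sale 9): sell min(9,6)=6. stock: 6 - 6 = 0. total_sold = 13
  Event 5 (sale 21): sell min(21,0)=0. stock: 0 - 0 = 0. total_sold = 13
  Event 6 (restock 8): 0 + 8 = 8
  Event 7 (return 8): 8 + 8 = 16
  Event 8 (sale 15): sell min(15,16)=15. stock: 16 - 15 = 1. total_sold = 28
  Event 9 (adjust +5): 1 + 5 = 6
  Event 10 (sale 5): sell min(5,6)=5. stock: 6 - 5 = 1. total_sold = 33
  Event 11 (sale 25): sell min(25,1)=1. stock: 1 - 1 = 0. total_sold = 34
  Event 12 (sale 18): sell min(18,0)=0. stock: 0 - 0 = 0. total_sold = 34
  Event 13 (sale 12): sell min(12,0)=0. stock: 0 - 0 = 0. total_sold = 34
  Event 14 (restock 24): 0 + 24 = 24
Final: stock = 24, total_sold = 34

Answer: 24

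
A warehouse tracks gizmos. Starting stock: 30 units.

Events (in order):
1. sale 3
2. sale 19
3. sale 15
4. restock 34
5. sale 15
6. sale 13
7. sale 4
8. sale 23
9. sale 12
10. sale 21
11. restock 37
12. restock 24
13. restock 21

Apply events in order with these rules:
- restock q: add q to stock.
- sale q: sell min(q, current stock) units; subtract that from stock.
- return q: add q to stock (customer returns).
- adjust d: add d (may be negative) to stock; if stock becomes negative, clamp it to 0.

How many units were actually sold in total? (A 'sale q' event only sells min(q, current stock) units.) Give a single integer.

Answer: 64

Derivation:
Processing events:
Start: stock = 30
  Event 1 (sale 3): sell min(3,30)=3. stock: 30 - 3 = 27. total_sold = 3
  Event 2 (sale 19): sell min(19,27)=19. stock: 27 - 19 = 8. total_sold = 22
  Event 3 (sale 15): sell min(15,8)=8. stock: 8 - 8 = 0. total_sold = 30
  Event 4 (restock 34): 0 + 34 = 34
  Event 5 (sale 15): sell min(15,34)=15. stock: 34 - 15 = 19. total_sold = 45
  Event 6 (sale 13): sell min(13,19)=13. stock: 19 - 13 = 6. total_sold = 58
  Event 7 (sale 4): sell min(4,6)=4. stock: 6 - 4 = 2. total_sold = 62
  Event 8 (sale 23): sell min(23,2)=2. stock: 2 - 2 = 0. total_sold = 64
  Event 9 (sale 12): sell min(12,0)=0. stock: 0 - 0 = 0. total_sold = 64
  Event 10 (sale 21): sell min(21,0)=0. stock: 0 - 0 = 0. total_sold = 64
  Event 11 (restock 37): 0 + 37 = 37
  Event 12 (restock 24): 37 + 24 = 61
  Event 13 (restock 21): 61 + 21 = 82
Final: stock = 82, total_sold = 64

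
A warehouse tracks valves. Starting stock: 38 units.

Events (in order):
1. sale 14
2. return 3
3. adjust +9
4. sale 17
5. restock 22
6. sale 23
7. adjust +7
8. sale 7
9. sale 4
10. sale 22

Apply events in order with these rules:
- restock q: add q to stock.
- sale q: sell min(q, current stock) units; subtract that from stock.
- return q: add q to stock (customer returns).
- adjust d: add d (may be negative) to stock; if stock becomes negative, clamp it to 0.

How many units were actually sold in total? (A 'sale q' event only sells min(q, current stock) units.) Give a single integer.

Processing events:
Start: stock = 38
  Event 1 (sale 14): sell min(14,38)=14. stock: 38 - 14 = 24. total_sold = 14
  Event 2 (return 3): 24 + 3 = 27
  Event 3 (adjust +9): 27 + 9 = 36
  Event 4 (sale 17): sell min(17,36)=17. stock: 36 - 17 = 19. total_sold = 31
  Event 5 (restock 22): 19 + 22 = 41
  Event 6 (sale 23): sell min(23,41)=23. stock: 41 - 23 = 18. total_sold = 54
  Event 7 (adjust +7): 18 + 7 = 25
  Event 8 (sale 7): sell min(7,25)=7. stock: 25 - 7 = 18. total_sold = 61
  Event 9 (sale 4): sell min(4,18)=4. stock: 18 - 4 = 14. total_sold = 65
  Event 10 (sale 22): sell min(22,14)=14. stock: 14 - 14 = 0. total_sold = 79
Final: stock = 0, total_sold = 79

Answer: 79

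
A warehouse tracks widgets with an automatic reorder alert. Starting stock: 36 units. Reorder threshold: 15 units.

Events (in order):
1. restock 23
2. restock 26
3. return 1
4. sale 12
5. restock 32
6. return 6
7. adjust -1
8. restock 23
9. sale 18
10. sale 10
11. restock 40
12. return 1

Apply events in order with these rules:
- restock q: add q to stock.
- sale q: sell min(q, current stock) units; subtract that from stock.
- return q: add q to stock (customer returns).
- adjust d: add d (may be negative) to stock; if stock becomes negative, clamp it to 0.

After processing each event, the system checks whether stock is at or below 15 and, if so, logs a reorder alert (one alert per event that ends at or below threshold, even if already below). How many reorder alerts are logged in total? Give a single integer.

Processing events:
Start: stock = 36
  Event 1 (restock 23): 36 + 23 = 59
  Event 2 (restock 26): 59 + 26 = 85
  Event 3 (return 1): 85 + 1 = 86
  Event 4 (sale 12): sell min(12,86)=12. stock: 86 - 12 = 74. total_sold = 12
  Event 5 (restock 32): 74 + 32 = 106
  Event 6 (return 6): 106 + 6 = 112
  Event 7 (adjust -1): 112 + -1 = 111
  Event 8 (restock 23): 111 + 23 = 134
  Event 9 (sale 18): sell min(18,134)=18. stock: 134 - 18 = 116. total_sold = 30
  Event 10 (sale 10): sell min(10,116)=10. stock: 116 - 10 = 106. total_sold = 40
  Event 11 (restock 40): 106 + 40 = 146
  Event 12 (return 1): 146 + 1 = 147
Final: stock = 147, total_sold = 40

Checking against threshold 15:
  After event 1: stock=59 > 15
  After event 2: stock=85 > 15
  After event 3: stock=86 > 15
  After event 4: stock=74 > 15
  After event 5: stock=106 > 15
  After event 6: stock=112 > 15
  After event 7: stock=111 > 15
  After event 8: stock=134 > 15
  After event 9: stock=116 > 15
  After event 10: stock=106 > 15
  After event 11: stock=146 > 15
  After event 12: stock=147 > 15
Alert events: []. Count = 0

Answer: 0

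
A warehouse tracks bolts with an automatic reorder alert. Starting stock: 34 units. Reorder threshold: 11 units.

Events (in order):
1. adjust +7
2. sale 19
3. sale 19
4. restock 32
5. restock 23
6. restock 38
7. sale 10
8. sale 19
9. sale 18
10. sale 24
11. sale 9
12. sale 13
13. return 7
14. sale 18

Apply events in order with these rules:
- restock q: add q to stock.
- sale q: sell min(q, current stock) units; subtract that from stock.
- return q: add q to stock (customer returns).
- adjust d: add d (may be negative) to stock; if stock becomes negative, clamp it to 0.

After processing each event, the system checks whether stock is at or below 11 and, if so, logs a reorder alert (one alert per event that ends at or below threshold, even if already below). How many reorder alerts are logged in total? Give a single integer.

Processing events:
Start: stock = 34
  Event 1 (adjust +7): 34 + 7 = 41
  Event 2 (sale 19): sell min(19,41)=19. stock: 41 - 19 = 22. total_sold = 19
  Event 3 (sale 19): sell min(19,22)=19. stock: 22 - 19 = 3. total_sold = 38
  Event 4 (restock 32): 3 + 32 = 35
  Event 5 (restock 23): 35 + 23 = 58
  Event 6 (restock 38): 58 + 38 = 96
  Event 7 (sale 10): sell min(10,96)=10. stock: 96 - 10 = 86. total_sold = 48
  Event 8 (sale 19): sell min(19,86)=19. stock: 86 - 19 = 67. total_sold = 67
  Event 9 (sale 18): sell min(18,67)=18. stock: 67 - 18 = 49. total_sold = 85
  Event 10 (sale 24): sell min(24,49)=24. stock: 49 - 24 = 25. total_sold = 109
  Event 11 (sale 9): sell min(9,25)=9. stock: 25 - 9 = 16. total_sold = 118
  Event 12 (sale 13): sell min(13,16)=13. stock: 16 - 13 = 3. total_sold = 131
  Event 13 (return 7): 3 + 7 = 10
  Event 14 (sale 18): sell min(18,10)=10. stock: 10 - 10 = 0. total_sold = 141
Final: stock = 0, total_sold = 141

Checking against threshold 11:
  After event 1: stock=41 > 11
  After event 2: stock=22 > 11
  After event 3: stock=3 <= 11 -> ALERT
  After event 4: stock=35 > 11
  After event 5: stock=58 > 11
  After event 6: stock=96 > 11
  After event 7: stock=86 > 11
  After event 8: stock=67 > 11
  After event 9: stock=49 > 11
  After event 10: stock=25 > 11
  After event 11: stock=16 > 11
  After event 12: stock=3 <= 11 -> ALERT
  After event 13: stock=10 <= 11 -> ALERT
  After event 14: stock=0 <= 11 -> ALERT
Alert events: [3, 12, 13, 14]. Count = 4

Answer: 4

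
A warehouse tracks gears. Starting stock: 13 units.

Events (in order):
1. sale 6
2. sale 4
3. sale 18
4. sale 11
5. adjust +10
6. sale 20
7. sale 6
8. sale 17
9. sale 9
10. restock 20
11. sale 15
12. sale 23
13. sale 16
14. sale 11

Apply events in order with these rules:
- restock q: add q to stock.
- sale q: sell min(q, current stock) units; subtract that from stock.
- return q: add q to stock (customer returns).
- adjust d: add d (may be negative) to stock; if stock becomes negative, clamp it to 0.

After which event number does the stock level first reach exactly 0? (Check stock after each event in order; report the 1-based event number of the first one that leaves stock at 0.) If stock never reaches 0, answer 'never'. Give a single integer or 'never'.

Processing events:
Start: stock = 13
  Event 1 (sale 6): sell min(6,13)=6. stock: 13 - 6 = 7. total_sold = 6
  Event 2 (sale 4): sell min(4,7)=4. stock: 7 - 4 = 3. total_sold = 10
  Event 3 (sale 18): sell min(18,3)=3. stock: 3 - 3 = 0. total_sold = 13
  Event 4 (sale 11): sell min(11,0)=0. stock: 0 - 0 = 0. total_sold = 13
  Event 5 (adjust +10): 0 + 10 = 10
  Event 6 (sale 20): sell min(20,10)=10. stock: 10 - 10 = 0. total_sold = 23
  Event 7 (sale 6): sell min(6,0)=0. stock: 0 - 0 = 0. total_sold = 23
  Event 8 (sale 17): sell min(17,0)=0. stock: 0 - 0 = 0. total_sold = 23
  Event 9 (sale 9): sell min(9,0)=0. stock: 0 - 0 = 0. total_sold = 23
  Event 10 (restock 20): 0 + 20 = 20
  Event 11 (sale 15): sell min(15,20)=15. stock: 20 - 15 = 5. total_sold = 38
  Event 12 (sale 23): sell min(23,5)=5. stock: 5 - 5 = 0. total_sold = 43
  Event 13 (sale 16): sell min(16,0)=0. stock: 0 - 0 = 0. total_sold = 43
  Event 14 (sale 11): sell min(11,0)=0. stock: 0 - 0 = 0. total_sold = 43
Final: stock = 0, total_sold = 43

First zero at event 3.

Answer: 3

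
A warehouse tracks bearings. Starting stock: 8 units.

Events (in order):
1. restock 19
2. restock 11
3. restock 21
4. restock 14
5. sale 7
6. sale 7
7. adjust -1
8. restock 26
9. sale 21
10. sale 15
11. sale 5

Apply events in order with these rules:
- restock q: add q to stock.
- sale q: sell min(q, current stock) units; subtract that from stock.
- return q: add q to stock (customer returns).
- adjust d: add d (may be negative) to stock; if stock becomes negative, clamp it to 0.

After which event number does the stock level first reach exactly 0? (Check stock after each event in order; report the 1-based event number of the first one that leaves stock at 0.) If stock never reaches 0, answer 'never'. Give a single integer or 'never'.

Answer: never

Derivation:
Processing events:
Start: stock = 8
  Event 1 (restock 19): 8 + 19 = 27
  Event 2 (restock 11): 27 + 11 = 38
  Event 3 (restock 21): 38 + 21 = 59
  Event 4 (restock 14): 59 + 14 = 73
  Event 5 (sale 7): sell min(7,73)=7. stock: 73 - 7 = 66. total_sold = 7
  Event 6 (sale 7): sell min(7,66)=7. stock: 66 - 7 = 59. total_sold = 14
  Event 7 (adjust -1): 59 + -1 = 58
  Event 8 (restock 26): 58 + 26 = 84
  Event 9 (sale 21): sell min(21,84)=21. stock: 84 - 21 = 63. total_sold = 35
  Event 10 (sale 15): sell min(15,63)=15. stock: 63 - 15 = 48. total_sold = 50
  Event 11 (sale 5): sell min(5,48)=5. stock: 48 - 5 = 43. total_sold = 55
Final: stock = 43, total_sold = 55

Stock never reaches 0.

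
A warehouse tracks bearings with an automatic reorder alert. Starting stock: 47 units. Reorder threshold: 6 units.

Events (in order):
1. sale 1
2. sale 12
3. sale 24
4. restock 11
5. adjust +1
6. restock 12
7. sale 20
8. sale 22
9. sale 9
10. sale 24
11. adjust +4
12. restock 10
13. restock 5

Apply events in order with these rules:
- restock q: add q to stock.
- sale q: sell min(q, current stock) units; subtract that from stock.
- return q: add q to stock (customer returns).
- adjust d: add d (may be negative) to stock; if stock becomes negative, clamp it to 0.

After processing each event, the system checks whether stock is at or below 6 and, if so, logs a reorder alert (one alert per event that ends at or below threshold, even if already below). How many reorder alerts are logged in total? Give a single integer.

Answer: 4

Derivation:
Processing events:
Start: stock = 47
  Event 1 (sale 1): sell min(1,47)=1. stock: 47 - 1 = 46. total_sold = 1
  Event 2 (sale 12): sell min(12,46)=12. stock: 46 - 12 = 34. total_sold = 13
  Event 3 (sale 24): sell min(24,34)=24. stock: 34 - 24 = 10. total_sold = 37
  Event 4 (restock 11): 10 + 11 = 21
  Event 5 (adjust +1): 21 + 1 = 22
  Event 6 (restock 12): 22 + 12 = 34
  Event 7 (sale 20): sell min(20,34)=20. stock: 34 - 20 = 14. total_sold = 57
  Event 8 (sale 22): sell min(22,14)=14. stock: 14 - 14 = 0. total_sold = 71
  Event 9 (sale 9): sell min(9,0)=0. stock: 0 - 0 = 0. total_sold = 71
  Event 10 (sale 24): sell min(24,0)=0. stock: 0 - 0 = 0. total_sold = 71
  Event 11 (adjust +4): 0 + 4 = 4
  Event 12 (restock 10): 4 + 10 = 14
  Event 13 (restock 5): 14 + 5 = 19
Final: stock = 19, total_sold = 71

Checking against threshold 6:
  After event 1: stock=46 > 6
  After event 2: stock=34 > 6
  After event 3: stock=10 > 6
  After event 4: stock=21 > 6
  After event 5: stock=22 > 6
  After event 6: stock=34 > 6
  After event 7: stock=14 > 6
  After event 8: stock=0 <= 6 -> ALERT
  After event 9: stock=0 <= 6 -> ALERT
  After event 10: stock=0 <= 6 -> ALERT
  After event 11: stock=4 <= 6 -> ALERT
  After event 12: stock=14 > 6
  After event 13: stock=19 > 6
Alert events: [8, 9, 10, 11]. Count = 4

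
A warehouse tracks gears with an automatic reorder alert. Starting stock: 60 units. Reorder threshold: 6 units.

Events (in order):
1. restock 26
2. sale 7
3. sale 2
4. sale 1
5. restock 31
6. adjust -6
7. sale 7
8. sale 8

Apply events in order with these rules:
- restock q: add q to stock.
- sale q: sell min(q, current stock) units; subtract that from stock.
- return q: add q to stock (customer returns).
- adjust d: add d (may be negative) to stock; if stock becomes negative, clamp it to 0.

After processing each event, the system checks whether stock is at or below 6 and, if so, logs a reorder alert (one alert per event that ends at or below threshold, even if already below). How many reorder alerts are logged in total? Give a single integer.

Processing events:
Start: stock = 60
  Event 1 (restock 26): 60 + 26 = 86
  Event 2 (sale 7): sell min(7,86)=7. stock: 86 - 7 = 79. total_sold = 7
  Event 3 (sale 2): sell min(2,79)=2. stock: 79 - 2 = 77. total_sold = 9
  Event 4 (sale 1): sell min(1,77)=1. stock: 77 - 1 = 76. total_sold = 10
  Event 5 (restock 31): 76 + 31 = 107
  Event 6 (adjust -6): 107 + -6 = 101
  Event 7 (sale 7): sell min(7,101)=7. stock: 101 - 7 = 94. total_sold = 17
  Event 8 (sale 8): sell min(8,94)=8. stock: 94 - 8 = 86. total_sold = 25
Final: stock = 86, total_sold = 25

Checking against threshold 6:
  After event 1: stock=86 > 6
  After event 2: stock=79 > 6
  After event 3: stock=77 > 6
  After event 4: stock=76 > 6
  After event 5: stock=107 > 6
  After event 6: stock=101 > 6
  After event 7: stock=94 > 6
  After event 8: stock=86 > 6
Alert events: []. Count = 0

Answer: 0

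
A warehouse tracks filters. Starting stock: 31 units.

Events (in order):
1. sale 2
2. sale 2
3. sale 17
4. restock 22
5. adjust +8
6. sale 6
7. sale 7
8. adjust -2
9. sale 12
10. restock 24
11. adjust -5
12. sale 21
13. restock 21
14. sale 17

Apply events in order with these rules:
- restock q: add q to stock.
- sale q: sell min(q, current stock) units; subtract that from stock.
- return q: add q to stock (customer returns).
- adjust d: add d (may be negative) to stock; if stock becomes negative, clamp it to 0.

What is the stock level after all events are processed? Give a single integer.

Processing events:
Start: stock = 31
  Event 1 (sale 2): sell min(2,31)=2. stock: 31 - 2 = 29. total_sold = 2
  Event 2 (sale 2): sell min(2,29)=2. stock: 29 - 2 = 27. total_sold = 4
  Event 3 (sale 17): sell min(17,27)=17. stock: 27 - 17 = 10. total_sold = 21
  Event 4 (restock 22): 10 + 22 = 32
  Event 5 (adjust +8): 32 + 8 = 40
  Event 6 (sale 6): sell min(6,40)=6. stock: 40 - 6 = 34. total_sold = 27
  Event 7 (sale 7): sell min(7,34)=7. stock: 34 - 7 = 27. total_sold = 34
  Event 8 (adjust -2): 27 + -2 = 25
  Event 9 (sale 12): sell min(12,25)=12. stock: 25 - 12 = 13. total_sold = 46
  Event 10 (restock 24): 13 + 24 = 37
  Event 11 (adjust -5): 37 + -5 = 32
  Event 12 (sale 21): sell min(21,32)=21. stock: 32 - 21 = 11. total_sold = 67
  Event 13 (restock 21): 11 + 21 = 32
  Event 14 (sale 17): sell min(17,32)=17. stock: 32 - 17 = 15. total_sold = 84
Final: stock = 15, total_sold = 84

Answer: 15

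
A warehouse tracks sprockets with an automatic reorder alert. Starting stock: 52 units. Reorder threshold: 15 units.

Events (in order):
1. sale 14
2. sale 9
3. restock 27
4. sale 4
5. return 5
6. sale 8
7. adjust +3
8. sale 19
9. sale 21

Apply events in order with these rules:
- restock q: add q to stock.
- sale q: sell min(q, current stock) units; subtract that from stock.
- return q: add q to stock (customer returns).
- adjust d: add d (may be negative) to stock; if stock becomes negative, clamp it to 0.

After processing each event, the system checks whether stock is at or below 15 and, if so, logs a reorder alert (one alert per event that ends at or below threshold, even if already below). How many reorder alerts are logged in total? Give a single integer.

Processing events:
Start: stock = 52
  Event 1 (sale 14): sell min(14,52)=14. stock: 52 - 14 = 38. total_sold = 14
  Event 2 (sale 9): sell min(9,38)=9. stock: 38 - 9 = 29. total_sold = 23
  Event 3 (restock 27): 29 + 27 = 56
  Event 4 (sale 4): sell min(4,56)=4. stock: 56 - 4 = 52. total_sold = 27
  Event 5 (return 5): 52 + 5 = 57
  Event 6 (sale 8): sell min(8,57)=8. stock: 57 - 8 = 49. total_sold = 35
  Event 7 (adjust +3): 49 + 3 = 52
  Event 8 (sale 19): sell min(19,52)=19. stock: 52 - 19 = 33. total_sold = 54
  Event 9 (sale 21): sell min(21,33)=21. stock: 33 - 21 = 12. total_sold = 75
Final: stock = 12, total_sold = 75

Checking against threshold 15:
  After event 1: stock=38 > 15
  After event 2: stock=29 > 15
  After event 3: stock=56 > 15
  After event 4: stock=52 > 15
  After event 5: stock=57 > 15
  After event 6: stock=49 > 15
  After event 7: stock=52 > 15
  After event 8: stock=33 > 15
  After event 9: stock=12 <= 15 -> ALERT
Alert events: [9]. Count = 1

Answer: 1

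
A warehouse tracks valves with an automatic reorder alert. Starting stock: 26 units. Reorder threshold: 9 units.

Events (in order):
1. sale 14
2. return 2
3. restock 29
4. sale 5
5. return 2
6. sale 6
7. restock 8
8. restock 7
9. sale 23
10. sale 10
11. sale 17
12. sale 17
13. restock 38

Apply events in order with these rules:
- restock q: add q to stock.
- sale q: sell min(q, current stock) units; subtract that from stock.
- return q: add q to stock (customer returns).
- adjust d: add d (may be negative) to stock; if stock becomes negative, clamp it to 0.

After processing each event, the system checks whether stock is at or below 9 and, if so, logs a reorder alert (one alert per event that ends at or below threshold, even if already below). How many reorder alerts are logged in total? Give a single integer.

Answer: 2

Derivation:
Processing events:
Start: stock = 26
  Event 1 (sale 14): sell min(14,26)=14. stock: 26 - 14 = 12. total_sold = 14
  Event 2 (return 2): 12 + 2 = 14
  Event 3 (restock 29): 14 + 29 = 43
  Event 4 (sale 5): sell min(5,43)=5. stock: 43 - 5 = 38. total_sold = 19
  Event 5 (return 2): 38 + 2 = 40
  Event 6 (sale 6): sell min(6,40)=6. stock: 40 - 6 = 34. total_sold = 25
  Event 7 (restock 8): 34 + 8 = 42
  Event 8 (restock 7): 42 + 7 = 49
  Event 9 (sale 23): sell min(23,49)=23. stock: 49 - 23 = 26. total_sold = 48
  Event 10 (sale 10): sell min(10,26)=10. stock: 26 - 10 = 16. total_sold = 58
  Event 11 (sale 17): sell min(17,16)=16. stock: 16 - 16 = 0. total_sold = 74
  Event 12 (sale 17): sell min(17,0)=0. stock: 0 - 0 = 0. total_sold = 74
  Event 13 (restock 38): 0 + 38 = 38
Final: stock = 38, total_sold = 74

Checking against threshold 9:
  After event 1: stock=12 > 9
  After event 2: stock=14 > 9
  After event 3: stock=43 > 9
  After event 4: stock=38 > 9
  After event 5: stock=40 > 9
  After event 6: stock=34 > 9
  After event 7: stock=42 > 9
  After event 8: stock=49 > 9
  After event 9: stock=26 > 9
  After event 10: stock=16 > 9
  After event 11: stock=0 <= 9 -> ALERT
  After event 12: stock=0 <= 9 -> ALERT
  After event 13: stock=38 > 9
Alert events: [11, 12]. Count = 2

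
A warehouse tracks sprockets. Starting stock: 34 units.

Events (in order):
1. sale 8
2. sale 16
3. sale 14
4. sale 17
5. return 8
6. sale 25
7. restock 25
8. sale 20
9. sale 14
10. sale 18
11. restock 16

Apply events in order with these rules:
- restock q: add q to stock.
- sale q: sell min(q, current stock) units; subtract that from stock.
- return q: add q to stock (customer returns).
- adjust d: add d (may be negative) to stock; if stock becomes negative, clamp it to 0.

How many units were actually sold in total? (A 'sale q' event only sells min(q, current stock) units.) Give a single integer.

Processing events:
Start: stock = 34
  Event 1 (sale 8): sell min(8,34)=8. stock: 34 - 8 = 26. total_sold = 8
  Event 2 (sale 16): sell min(16,26)=16. stock: 26 - 16 = 10. total_sold = 24
  Event 3 (sale 14): sell min(14,10)=10. stock: 10 - 10 = 0. total_sold = 34
  Event 4 (sale 17): sell min(17,0)=0. stock: 0 - 0 = 0. total_sold = 34
  Event 5 (return 8): 0 + 8 = 8
  Event 6 (sale 25): sell min(25,8)=8. stock: 8 - 8 = 0. total_sold = 42
  Event 7 (restock 25): 0 + 25 = 25
  Event 8 (sale 20): sell min(20,25)=20. stock: 25 - 20 = 5. total_sold = 62
  Event 9 (sale 14): sell min(14,5)=5. stock: 5 - 5 = 0. total_sold = 67
  Event 10 (sale 18): sell min(18,0)=0. stock: 0 - 0 = 0. total_sold = 67
  Event 11 (restock 16): 0 + 16 = 16
Final: stock = 16, total_sold = 67

Answer: 67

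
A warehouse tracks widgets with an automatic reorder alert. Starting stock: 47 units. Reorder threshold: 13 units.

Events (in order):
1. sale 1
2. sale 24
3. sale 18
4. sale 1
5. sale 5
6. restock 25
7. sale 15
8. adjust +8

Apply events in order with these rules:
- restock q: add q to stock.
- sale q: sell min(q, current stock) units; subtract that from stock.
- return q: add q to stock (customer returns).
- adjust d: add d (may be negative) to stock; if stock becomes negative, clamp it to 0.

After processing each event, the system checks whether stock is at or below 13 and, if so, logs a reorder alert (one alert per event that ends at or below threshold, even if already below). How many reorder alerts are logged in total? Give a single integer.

Answer: 4

Derivation:
Processing events:
Start: stock = 47
  Event 1 (sale 1): sell min(1,47)=1. stock: 47 - 1 = 46. total_sold = 1
  Event 2 (sale 24): sell min(24,46)=24. stock: 46 - 24 = 22. total_sold = 25
  Event 3 (sale 18): sell min(18,22)=18. stock: 22 - 18 = 4. total_sold = 43
  Event 4 (sale 1): sell min(1,4)=1. stock: 4 - 1 = 3. total_sold = 44
  Event 5 (sale 5): sell min(5,3)=3. stock: 3 - 3 = 0. total_sold = 47
  Event 6 (restock 25): 0 + 25 = 25
  Event 7 (sale 15): sell min(15,25)=15. stock: 25 - 15 = 10. total_sold = 62
  Event 8 (adjust +8): 10 + 8 = 18
Final: stock = 18, total_sold = 62

Checking against threshold 13:
  After event 1: stock=46 > 13
  After event 2: stock=22 > 13
  After event 3: stock=4 <= 13 -> ALERT
  After event 4: stock=3 <= 13 -> ALERT
  After event 5: stock=0 <= 13 -> ALERT
  After event 6: stock=25 > 13
  After event 7: stock=10 <= 13 -> ALERT
  After event 8: stock=18 > 13
Alert events: [3, 4, 5, 7]. Count = 4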